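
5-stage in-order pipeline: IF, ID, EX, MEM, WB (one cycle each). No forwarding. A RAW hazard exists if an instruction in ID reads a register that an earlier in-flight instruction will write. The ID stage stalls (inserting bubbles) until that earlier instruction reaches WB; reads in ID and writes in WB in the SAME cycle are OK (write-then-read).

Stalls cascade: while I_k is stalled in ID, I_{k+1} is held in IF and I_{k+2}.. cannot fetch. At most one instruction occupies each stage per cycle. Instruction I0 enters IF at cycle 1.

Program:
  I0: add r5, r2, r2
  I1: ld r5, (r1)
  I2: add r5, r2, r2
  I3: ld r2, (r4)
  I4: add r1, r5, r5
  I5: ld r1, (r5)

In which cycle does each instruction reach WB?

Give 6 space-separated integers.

Answer: 5 6 7 8 10 11

Derivation:
I0 add r5 <- r2,r2: IF@1 ID@2 stall=0 (-) EX@3 MEM@4 WB@5
I1 ld r5 <- r1: IF@2 ID@3 stall=0 (-) EX@4 MEM@5 WB@6
I2 add r5 <- r2,r2: IF@3 ID@4 stall=0 (-) EX@5 MEM@6 WB@7
I3 ld r2 <- r4: IF@4 ID@5 stall=0 (-) EX@6 MEM@7 WB@8
I4 add r1 <- r5,r5: IF@5 ID@6 stall=1 (RAW on I2.r5 (WB@7)) EX@8 MEM@9 WB@10
I5 ld r1 <- r5: IF@6 ID@8 stall=0 (-) EX@9 MEM@10 WB@11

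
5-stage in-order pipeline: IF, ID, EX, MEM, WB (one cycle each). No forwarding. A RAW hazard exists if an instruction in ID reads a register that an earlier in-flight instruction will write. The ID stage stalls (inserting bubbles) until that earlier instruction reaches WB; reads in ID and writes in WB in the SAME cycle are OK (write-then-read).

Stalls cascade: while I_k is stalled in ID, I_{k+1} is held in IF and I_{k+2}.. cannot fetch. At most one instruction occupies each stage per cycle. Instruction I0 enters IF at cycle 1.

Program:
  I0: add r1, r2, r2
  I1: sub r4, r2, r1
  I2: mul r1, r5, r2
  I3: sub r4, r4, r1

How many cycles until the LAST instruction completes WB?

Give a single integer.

Answer: 12

Derivation:
I0 add r1 <- r2,r2: IF@1 ID@2 stall=0 (-) EX@3 MEM@4 WB@5
I1 sub r4 <- r2,r1: IF@2 ID@3 stall=2 (RAW on I0.r1 (WB@5)) EX@6 MEM@7 WB@8
I2 mul r1 <- r5,r2: IF@3 ID@6 stall=0 (-) EX@7 MEM@8 WB@9
I3 sub r4 <- r4,r1: IF@6 ID@7 stall=2 (RAW on I2.r1 (WB@9)) EX@10 MEM@11 WB@12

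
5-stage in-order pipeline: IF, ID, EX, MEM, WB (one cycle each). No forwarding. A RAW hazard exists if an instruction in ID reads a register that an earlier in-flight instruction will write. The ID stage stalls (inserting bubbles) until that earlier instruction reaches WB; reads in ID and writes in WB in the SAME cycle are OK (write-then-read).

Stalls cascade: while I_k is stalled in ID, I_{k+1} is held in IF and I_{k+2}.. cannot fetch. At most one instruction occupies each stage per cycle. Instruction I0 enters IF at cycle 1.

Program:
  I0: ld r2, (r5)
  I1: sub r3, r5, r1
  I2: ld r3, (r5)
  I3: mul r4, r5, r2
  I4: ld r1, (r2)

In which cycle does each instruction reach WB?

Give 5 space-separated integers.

I0 ld r2 <- r5: IF@1 ID@2 stall=0 (-) EX@3 MEM@4 WB@5
I1 sub r3 <- r5,r1: IF@2 ID@3 stall=0 (-) EX@4 MEM@5 WB@6
I2 ld r3 <- r5: IF@3 ID@4 stall=0 (-) EX@5 MEM@6 WB@7
I3 mul r4 <- r5,r2: IF@4 ID@5 stall=0 (-) EX@6 MEM@7 WB@8
I4 ld r1 <- r2: IF@5 ID@6 stall=0 (-) EX@7 MEM@8 WB@9

Answer: 5 6 7 8 9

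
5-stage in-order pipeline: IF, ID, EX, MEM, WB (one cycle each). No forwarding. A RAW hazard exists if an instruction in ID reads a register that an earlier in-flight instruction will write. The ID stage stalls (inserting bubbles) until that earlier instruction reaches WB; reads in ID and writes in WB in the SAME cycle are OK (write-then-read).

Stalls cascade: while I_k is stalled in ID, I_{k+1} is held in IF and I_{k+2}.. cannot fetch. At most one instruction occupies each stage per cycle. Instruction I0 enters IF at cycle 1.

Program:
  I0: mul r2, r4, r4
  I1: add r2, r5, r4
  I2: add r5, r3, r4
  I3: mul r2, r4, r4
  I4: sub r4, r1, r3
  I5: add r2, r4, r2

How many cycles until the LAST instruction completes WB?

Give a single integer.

Answer: 12

Derivation:
I0 mul r2 <- r4,r4: IF@1 ID@2 stall=0 (-) EX@3 MEM@4 WB@5
I1 add r2 <- r5,r4: IF@2 ID@3 stall=0 (-) EX@4 MEM@5 WB@6
I2 add r5 <- r3,r4: IF@3 ID@4 stall=0 (-) EX@5 MEM@6 WB@7
I3 mul r2 <- r4,r4: IF@4 ID@5 stall=0 (-) EX@6 MEM@7 WB@8
I4 sub r4 <- r1,r3: IF@5 ID@6 stall=0 (-) EX@7 MEM@8 WB@9
I5 add r2 <- r4,r2: IF@6 ID@7 stall=2 (RAW on I4.r4 (WB@9)) EX@10 MEM@11 WB@12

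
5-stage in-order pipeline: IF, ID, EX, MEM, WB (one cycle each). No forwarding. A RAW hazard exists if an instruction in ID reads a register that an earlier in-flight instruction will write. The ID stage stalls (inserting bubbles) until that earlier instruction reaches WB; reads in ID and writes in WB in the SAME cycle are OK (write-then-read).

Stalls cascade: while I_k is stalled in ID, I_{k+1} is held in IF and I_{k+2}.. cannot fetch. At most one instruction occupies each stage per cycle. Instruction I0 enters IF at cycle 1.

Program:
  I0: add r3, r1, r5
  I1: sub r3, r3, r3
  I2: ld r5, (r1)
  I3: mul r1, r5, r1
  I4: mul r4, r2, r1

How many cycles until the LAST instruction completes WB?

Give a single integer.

Answer: 15

Derivation:
I0 add r3 <- r1,r5: IF@1 ID@2 stall=0 (-) EX@3 MEM@4 WB@5
I1 sub r3 <- r3,r3: IF@2 ID@3 stall=2 (RAW on I0.r3 (WB@5)) EX@6 MEM@7 WB@8
I2 ld r5 <- r1: IF@3 ID@6 stall=0 (-) EX@7 MEM@8 WB@9
I3 mul r1 <- r5,r1: IF@6 ID@7 stall=2 (RAW on I2.r5 (WB@9)) EX@10 MEM@11 WB@12
I4 mul r4 <- r2,r1: IF@7 ID@10 stall=2 (RAW on I3.r1 (WB@12)) EX@13 MEM@14 WB@15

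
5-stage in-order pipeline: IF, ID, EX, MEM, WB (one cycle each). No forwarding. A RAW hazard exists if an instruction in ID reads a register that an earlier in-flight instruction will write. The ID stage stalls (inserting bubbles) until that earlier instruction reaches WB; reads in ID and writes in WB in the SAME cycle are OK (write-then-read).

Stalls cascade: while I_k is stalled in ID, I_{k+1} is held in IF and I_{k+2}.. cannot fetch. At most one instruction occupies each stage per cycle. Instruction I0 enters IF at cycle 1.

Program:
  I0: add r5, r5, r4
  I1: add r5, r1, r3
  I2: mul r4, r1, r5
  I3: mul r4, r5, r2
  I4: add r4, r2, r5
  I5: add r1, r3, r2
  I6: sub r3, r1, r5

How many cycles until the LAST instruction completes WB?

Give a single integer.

I0 add r5 <- r5,r4: IF@1 ID@2 stall=0 (-) EX@3 MEM@4 WB@5
I1 add r5 <- r1,r3: IF@2 ID@3 stall=0 (-) EX@4 MEM@5 WB@6
I2 mul r4 <- r1,r5: IF@3 ID@4 stall=2 (RAW on I1.r5 (WB@6)) EX@7 MEM@8 WB@9
I3 mul r4 <- r5,r2: IF@4 ID@7 stall=0 (-) EX@8 MEM@9 WB@10
I4 add r4 <- r2,r5: IF@7 ID@8 stall=0 (-) EX@9 MEM@10 WB@11
I5 add r1 <- r3,r2: IF@8 ID@9 stall=0 (-) EX@10 MEM@11 WB@12
I6 sub r3 <- r1,r5: IF@9 ID@10 stall=2 (RAW on I5.r1 (WB@12)) EX@13 MEM@14 WB@15

Answer: 15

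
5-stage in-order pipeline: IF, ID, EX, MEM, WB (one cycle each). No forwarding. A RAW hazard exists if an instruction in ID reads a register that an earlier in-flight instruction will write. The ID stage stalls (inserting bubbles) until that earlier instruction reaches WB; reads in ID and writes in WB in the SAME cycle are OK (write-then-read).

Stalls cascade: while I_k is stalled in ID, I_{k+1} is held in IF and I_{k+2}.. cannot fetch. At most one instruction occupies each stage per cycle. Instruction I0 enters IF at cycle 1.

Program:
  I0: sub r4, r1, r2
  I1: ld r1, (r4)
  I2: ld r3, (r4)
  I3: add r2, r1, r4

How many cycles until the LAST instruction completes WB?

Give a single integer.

Answer: 11

Derivation:
I0 sub r4 <- r1,r2: IF@1 ID@2 stall=0 (-) EX@3 MEM@4 WB@5
I1 ld r1 <- r4: IF@2 ID@3 stall=2 (RAW on I0.r4 (WB@5)) EX@6 MEM@7 WB@8
I2 ld r3 <- r4: IF@3 ID@6 stall=0 (-) EX@7 MEM@8 WB@9
I3 add r2 <- r1,r4: IF@6 ID@7 stall=1 (RAW on I1.r1 (WB@8)) EX@9 MEM@10 WB@11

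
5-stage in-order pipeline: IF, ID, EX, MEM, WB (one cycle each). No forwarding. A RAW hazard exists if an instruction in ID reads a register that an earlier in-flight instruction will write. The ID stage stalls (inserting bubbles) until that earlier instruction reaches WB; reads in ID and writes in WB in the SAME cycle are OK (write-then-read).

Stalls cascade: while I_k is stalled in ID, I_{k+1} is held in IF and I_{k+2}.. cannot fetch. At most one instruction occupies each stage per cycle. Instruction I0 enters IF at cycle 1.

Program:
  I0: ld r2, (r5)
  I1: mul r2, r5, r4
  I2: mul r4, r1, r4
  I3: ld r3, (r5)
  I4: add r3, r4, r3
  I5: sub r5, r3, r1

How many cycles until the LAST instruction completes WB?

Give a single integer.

I0 ld r2 <- r5: IF@1 ID@2 stall=0 (-) EX@3 MEM@4 WB@5
I1 mul r2 <- r5,r4: IF@2 ID@3 stall=0 (-) EX@4 MEM@5 WB@6
I2 mul r4 <- r1,r4: IF@3 ID@4 stall=0 (-) EX@5 MEM@6 WB@7
I3 ld r3 <- r5: IF@4 ID@5 stall=0 (-) EX@6 MEM@7 WB@8
I4 add r3 <- r4,r3: IF@5 ID@6 stall=2 (RAW on I3.r3 (WB@8)) EX@9 MEM@10 WB@11
I5 sub r5 <- r3,r1: IF@6 ID@9 stall=2 (RAW on I4.r3 (WB@11)) EX@12 MEM@13 WB@14

Answer: 14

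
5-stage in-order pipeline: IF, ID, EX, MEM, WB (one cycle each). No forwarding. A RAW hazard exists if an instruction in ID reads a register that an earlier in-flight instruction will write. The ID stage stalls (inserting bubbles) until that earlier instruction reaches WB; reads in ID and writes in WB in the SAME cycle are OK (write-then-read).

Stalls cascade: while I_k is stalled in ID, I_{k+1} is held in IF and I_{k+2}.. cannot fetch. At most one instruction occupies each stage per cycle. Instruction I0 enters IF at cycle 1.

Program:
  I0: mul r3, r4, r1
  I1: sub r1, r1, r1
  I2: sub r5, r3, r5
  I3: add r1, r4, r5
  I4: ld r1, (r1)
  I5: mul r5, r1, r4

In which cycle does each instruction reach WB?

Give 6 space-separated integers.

I0 mul r3 <- r4,r1: IF@1 ID@2 stall=0 (-) EX@3 MEM@4 WB@5
I1 sub r1 <- r1,r1: IF@2 ID@3 stall=0 (-) EX@4 MEM@5 WB@6
I2 sub r5 <- r3,r5: IF@3 ID@4 stall=1 (RAW on I0.r3 (WB@5)) EX@6 MEM@7 WB@8
I3 add r1 <- r4,r5: IF@4 ID@6 stall=2 (RAW on I2.r5 (WB@8)) EX@9 MEM@10 WB@11
I4 ld r1 <- r1: IF@6 ID@9 stall=2 (RAW on I3.r1 (WB@11)) EX@12 MEM@13 WB@14
I5 mul r5 <- r1,r4: IF@9 ID@12 stall=2 (RAW on I4.r1 (WB@14)) EX@15 MEM@16 WB@17

Answer: 5 6 8 11 14 17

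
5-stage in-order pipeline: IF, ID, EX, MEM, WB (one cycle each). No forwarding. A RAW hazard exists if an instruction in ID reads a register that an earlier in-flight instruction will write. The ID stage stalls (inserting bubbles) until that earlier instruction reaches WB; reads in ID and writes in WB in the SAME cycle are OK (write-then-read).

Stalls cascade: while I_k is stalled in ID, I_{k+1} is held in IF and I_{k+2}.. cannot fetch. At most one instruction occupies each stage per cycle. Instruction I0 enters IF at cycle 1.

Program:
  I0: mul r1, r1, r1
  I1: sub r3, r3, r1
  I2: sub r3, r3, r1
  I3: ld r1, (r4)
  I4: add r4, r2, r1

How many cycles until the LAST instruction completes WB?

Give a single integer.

Answer: 15

Derivation:
I0 mul r1 <- r1,r1: IF@1 ID@2 stall=0 (-) EX@3 MEM@4 WB@5
I1 sub r3 <- r3,r1: IF@2 ID@3 stall=2 (RAW on I0.r1 (WB@5)) EX@6 MEM@7 WB@8
I2 sub r3 <- r3,r1: IF@3 ID@6 stall=2 (RAW on I1.r3 (WB@8)) EX@9 MEM@10 WB@11
I3 ld r1 <- r4: IF@6 ID@9 stall=0 (-) EX@10 MEM@11 WB@12
I4 add r4 <- r2,r1: IF@9 ID@10 stall=2 (RAW on I3.r1 (WB@12)) EX@13 MEM@14 WB@15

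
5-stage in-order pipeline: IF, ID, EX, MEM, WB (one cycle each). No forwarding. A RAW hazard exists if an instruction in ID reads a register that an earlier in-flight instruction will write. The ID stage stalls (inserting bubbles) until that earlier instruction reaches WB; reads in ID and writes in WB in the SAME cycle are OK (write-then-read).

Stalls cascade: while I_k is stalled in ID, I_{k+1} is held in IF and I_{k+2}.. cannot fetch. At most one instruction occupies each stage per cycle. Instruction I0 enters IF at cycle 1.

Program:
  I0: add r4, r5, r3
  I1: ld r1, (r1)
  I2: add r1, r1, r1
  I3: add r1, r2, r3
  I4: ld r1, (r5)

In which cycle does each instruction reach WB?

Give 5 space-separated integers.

I0 add r4 <- r5,r3: IF@1 ID@2 stall=0 (-) EX@3 MEM@4 WB@5
I1 ld r1 <- r1: IF@2 ID@3 stall=0 (-) EX@4 MEM@5 WB@6
I2 add r1 <- r1,r1: IF@3 ID@4 stall=2 (RAW on I1.r1 (WB@6)) EX@7 MEM@8 WB@9
I3 add r1 <- r2,r3: IF@4 ID@7 stall=0 (-) EX@8 MEM@9 WB@10
I4 ld r1 <- r5: IF@7 ID@8 stall=0 (-) EX@9 MEM@10 WB@11

Answer: 5 6 9 10 11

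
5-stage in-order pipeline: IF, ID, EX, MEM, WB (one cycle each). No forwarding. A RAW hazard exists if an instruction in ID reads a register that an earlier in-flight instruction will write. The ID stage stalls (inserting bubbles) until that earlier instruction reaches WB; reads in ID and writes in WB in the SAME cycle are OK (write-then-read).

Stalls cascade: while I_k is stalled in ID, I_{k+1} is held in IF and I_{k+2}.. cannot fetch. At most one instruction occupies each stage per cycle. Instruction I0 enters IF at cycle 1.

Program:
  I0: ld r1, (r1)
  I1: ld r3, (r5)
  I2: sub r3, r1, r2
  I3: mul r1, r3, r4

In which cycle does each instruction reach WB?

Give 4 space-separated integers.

I0 ld r1 <- r1: IF@1 ID@2 stall=0 (-) EX@3 MEM@4 WB@5
I1 ld r3 <- r5: IF@2 ID@3 stall=0 (-) EX@4 MEM@5 WB@6
I2 sub r3 <- r1,r2: IF@3 ID@4 stall=1 (RAW on I0.r1 (WB@5)) EX@6 MEM@7 WB@8
I3 mul r1 <- r3,r4: IF@4 ID@6 stall=2 (RAW on I2.r3 (WB@8)) EX@9 MEM@10 WB@11

Answer: 5 6 8 11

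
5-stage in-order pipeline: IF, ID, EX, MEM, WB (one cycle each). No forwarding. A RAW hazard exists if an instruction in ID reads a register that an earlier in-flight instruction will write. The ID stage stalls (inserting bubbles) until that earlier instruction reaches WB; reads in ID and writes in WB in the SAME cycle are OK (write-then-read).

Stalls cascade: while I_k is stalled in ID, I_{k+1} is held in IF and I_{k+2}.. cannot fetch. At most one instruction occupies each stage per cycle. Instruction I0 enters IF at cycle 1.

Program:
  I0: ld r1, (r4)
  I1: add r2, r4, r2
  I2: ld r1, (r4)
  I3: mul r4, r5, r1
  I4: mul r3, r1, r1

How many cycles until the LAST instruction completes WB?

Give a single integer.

Answer: 11

Derivation:
I0 ld r1 <- r4: IF@1 ID@2 stall=0 (-) EX@3 MEM@4 WB@5
I1 add r2 <- r4,r2: IF@2 ID@3 stall=0 (-) EX@4 MEM@5 WB@6
I2 ld r1 <- r4: IF@3 ID@4 stall=0 (-) EX@5 MEM@6 WB@7
I3 mul r4 <- r5,r1: IF@4 ID@5 stall=2 (RAW on I2.r1 (WB@7)) EX@8 MEM@9 WB@10
I4 mul r3 <- r1,r1: IF@5 ID@8 stall=0 (-) EX@9 MEM@10 WB@11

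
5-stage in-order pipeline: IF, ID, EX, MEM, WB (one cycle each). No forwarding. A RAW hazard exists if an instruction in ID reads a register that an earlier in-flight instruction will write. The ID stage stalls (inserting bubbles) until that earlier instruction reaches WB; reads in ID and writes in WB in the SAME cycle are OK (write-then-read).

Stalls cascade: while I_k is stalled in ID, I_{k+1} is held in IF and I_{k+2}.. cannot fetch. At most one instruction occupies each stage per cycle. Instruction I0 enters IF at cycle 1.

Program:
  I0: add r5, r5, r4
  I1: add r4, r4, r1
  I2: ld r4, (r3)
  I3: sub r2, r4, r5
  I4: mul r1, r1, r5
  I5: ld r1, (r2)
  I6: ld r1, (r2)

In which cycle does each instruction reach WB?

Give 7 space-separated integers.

Answer: 5 6 7 10 11 13 14

Derivation:
I0 add r5 <- r5,r4: IF@1 ID@2 stall=0 (-) EX@3 MEM@4 WB@5
I1 add r4 <- r4,r1: IF@2 ID@3 stall=0 (-) EX@4 MEM@5 WB@6
I2 ld r4 <- r3: IF@3 ID@4 stall=0 (-) EX@5 MEM@6 WB@7
I3 sub r2 <- r4,r5: IF@4 ID@5 stall=2 (RAW on I2.r4 (WB@7)) EX@8 MEM@9 WB@10
I4 mul r1 <- r1,r5: IF@5 ID@8 stall=0 (-) EX@9 MEM@10 WB@11
I5 ld r1 <- r2: IF@8 ID@9 stall=1 (RAW on I3.r2 (WB@10)) EX@11 MEM@12 WB@13
I6 ld r1 <- r2: IF@9 ID@11 stall=0 (-) EX@12 MEM@13 WB@14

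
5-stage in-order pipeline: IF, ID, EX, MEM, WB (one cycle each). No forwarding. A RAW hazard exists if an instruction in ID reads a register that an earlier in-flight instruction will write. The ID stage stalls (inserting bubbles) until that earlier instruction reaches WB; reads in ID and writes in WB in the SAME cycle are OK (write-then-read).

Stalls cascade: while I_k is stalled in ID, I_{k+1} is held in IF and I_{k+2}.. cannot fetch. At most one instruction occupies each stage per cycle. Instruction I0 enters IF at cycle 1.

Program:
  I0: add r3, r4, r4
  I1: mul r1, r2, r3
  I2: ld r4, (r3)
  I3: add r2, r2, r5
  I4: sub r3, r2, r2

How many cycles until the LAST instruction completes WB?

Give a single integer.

I0 add r3 <- r4,r4: IF@1 ID@2 stall=0 (-) EX@3 MEM@4 WB@5
I1 mul r1 <- r2,r3: IF@2 ID@3 stall=2 (RAW on I0.r3 (WB@5)) EX@6 MEM@7 WB@8
I2 ld r4 <- r3: IF@3 ID@6 stall=0 (-) EX@7 MEM@8 WB@9
I3 add r2 <- r2,r5: IF@6 ID@7 stall=0 (-) EX@8 MEM@9 WB@10
I4 sub r3 <- r2,r2: IF@7 ID@8 stall=2 (RAW on I3.r2 (WB@10)) EX@11 MEM@12 WB@13

Answer: 13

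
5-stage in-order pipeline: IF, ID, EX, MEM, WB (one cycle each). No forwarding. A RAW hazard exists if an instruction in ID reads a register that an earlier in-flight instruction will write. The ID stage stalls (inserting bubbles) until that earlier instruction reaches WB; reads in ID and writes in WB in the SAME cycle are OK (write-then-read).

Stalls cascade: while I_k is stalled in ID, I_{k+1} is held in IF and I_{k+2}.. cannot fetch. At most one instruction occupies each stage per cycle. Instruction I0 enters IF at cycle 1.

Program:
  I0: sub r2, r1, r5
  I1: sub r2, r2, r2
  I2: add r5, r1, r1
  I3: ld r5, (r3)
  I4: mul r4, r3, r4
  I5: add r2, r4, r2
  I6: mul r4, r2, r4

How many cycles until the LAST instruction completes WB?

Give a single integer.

Answer: 17

Derivation:
I0 sub r2 <- r1,r5: IF@1 ID@2 stall=0 (-) EX@3 MEM@4 WB@5
I1 sub r2 <- r2,r2: IF@2 ID@3 stall=2 (RAW on I0.r2 (WB@5)) EX@6 MEM@7 WB@8
I2 add r5 <- r1,r1: IF@3 ID@6 stall=0 (-) EX@7 MEM@8 WB@9
I3 ld r5 <- r3: IF@6 ID@7 stall=0 (-) EX@8 MEM@9 WB@10
I4 mul r4 <- r3,r4: IF@7 ID@8 stall=0 (-) EX@9 MEM@10 WB@11
I5 add r2 <- r4,r2: IF@8 ID@9 stall=2 (RAW on I4.r4 (WB@11)) EX@12 MEM@13 WB@14
I6 mul r4 <- r2,r4: IF@9 ID@12 stall=2 (RAW on I5.r2 (WB@14)) EX@15 MEM@16 WB@17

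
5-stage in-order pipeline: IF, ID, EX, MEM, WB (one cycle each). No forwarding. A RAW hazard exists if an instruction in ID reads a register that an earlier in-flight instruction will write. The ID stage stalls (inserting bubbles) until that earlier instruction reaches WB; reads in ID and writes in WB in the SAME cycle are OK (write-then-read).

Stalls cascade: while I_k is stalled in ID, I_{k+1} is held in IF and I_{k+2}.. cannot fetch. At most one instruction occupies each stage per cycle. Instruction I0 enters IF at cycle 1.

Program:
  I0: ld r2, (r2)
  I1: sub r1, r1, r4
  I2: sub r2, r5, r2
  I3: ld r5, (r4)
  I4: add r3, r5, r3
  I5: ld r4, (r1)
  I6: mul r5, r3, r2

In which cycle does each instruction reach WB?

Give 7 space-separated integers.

Answer: 5 6 8 9 12 13 15

Derivation:
I0 ld r2 <- r2: IF@1 ID@2 stall=0 (-) EX@3 MEM@4 WB@5
I1 sub r1 <- r1,r4: IF@2 ID@3 stall=0 (-) EX@4 MEM@5 WB@6
I2 sub r2 <- r5,r2: IF@3 ID@4 stall=1 (RAW on I0.r2 (WB@5)) EX@6 MEM@7 WB@8
I3 ld r5 <- r4: IF@4 ID@6 stall=0 (-) EX@7 MEM@8 WB@9
I4 add r3 <- r5,r3: IF@6 ID@7 stall=2 (RAW on I3.r5 (WB@9)) EX@10 MEM@11 WB@12
I5 ld r4 <- r1: IF@7 ID@10 stall=0 (-) EX@11 MEM@12 WB@13
I6 mul r5 <- r3,r2: IF@10 ID@11 stall=1 (RAW on I4.r3 (WB@12)) EX@13 MEM@14 WB@15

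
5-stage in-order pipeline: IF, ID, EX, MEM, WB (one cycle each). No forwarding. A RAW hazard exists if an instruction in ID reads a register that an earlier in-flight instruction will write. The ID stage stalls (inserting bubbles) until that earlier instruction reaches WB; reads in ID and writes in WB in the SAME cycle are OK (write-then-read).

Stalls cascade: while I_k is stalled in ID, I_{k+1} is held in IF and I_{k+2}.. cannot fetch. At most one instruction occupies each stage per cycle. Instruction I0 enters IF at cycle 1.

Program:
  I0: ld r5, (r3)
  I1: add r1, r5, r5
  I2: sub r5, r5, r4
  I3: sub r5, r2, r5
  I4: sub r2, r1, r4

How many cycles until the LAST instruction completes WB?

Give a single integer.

I0 ld r5 <- r3: IF@1 ID@2 stall=0 (-) EX@3 MEM@4 WB@5
I1 add r1 <- r5,r5: IF@2 ID@3 stall=2 (RAW on I0.r5 (WB@5)) EX@6 MEM@7 WB@8
I2 sub r5 <- r5,r4: IF@3 ID@6 stall=0 (-) EX@7 MEM@8 WB@9
I3 sub r5 <- r2,r5: IF@6 ID@7 stall=2 (RAW on I2.r5 (WB@9)) EX@10 MEM@11 WB@12
I4 sub r2 <- r1,r4: IF@7 ID@10 stall=0 (-) EX@11 MEM@12 WB@13

Answer: 13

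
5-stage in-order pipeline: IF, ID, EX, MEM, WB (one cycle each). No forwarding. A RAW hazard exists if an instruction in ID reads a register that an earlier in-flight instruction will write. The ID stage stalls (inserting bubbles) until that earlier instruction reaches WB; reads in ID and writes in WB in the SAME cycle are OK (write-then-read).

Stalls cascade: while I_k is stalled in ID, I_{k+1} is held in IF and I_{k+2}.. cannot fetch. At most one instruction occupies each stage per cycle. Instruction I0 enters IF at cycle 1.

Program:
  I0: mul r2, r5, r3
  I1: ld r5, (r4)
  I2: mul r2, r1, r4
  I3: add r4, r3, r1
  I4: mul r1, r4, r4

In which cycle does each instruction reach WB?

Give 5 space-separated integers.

Answer: 5 6 7 8 11

Derivation:
I0 mul r2 <- r5,r3: IF@1 ID@2 stall=0 (-) EX@3 MEM@4 WB@5
I1 ld r5 <- r4: IF@2 ID@3 stall=0 (-) EX@4 MEM@5 WB@6
I2 mul r2 <- r1,r4: IF@3 ID@4 stall=0 (-) EX@5 MEM@6 WB@7
I3 add r4 <- r3,r1: IF@4 ID@5 stall=0 (-) EX@6 MEM@7 WB@8
I4 mul r1 <- r4,r4: IF@5 ID@6 stall=2 (RAW on I3.r4 (WB@8)) EX@9 MEM@10 WB@11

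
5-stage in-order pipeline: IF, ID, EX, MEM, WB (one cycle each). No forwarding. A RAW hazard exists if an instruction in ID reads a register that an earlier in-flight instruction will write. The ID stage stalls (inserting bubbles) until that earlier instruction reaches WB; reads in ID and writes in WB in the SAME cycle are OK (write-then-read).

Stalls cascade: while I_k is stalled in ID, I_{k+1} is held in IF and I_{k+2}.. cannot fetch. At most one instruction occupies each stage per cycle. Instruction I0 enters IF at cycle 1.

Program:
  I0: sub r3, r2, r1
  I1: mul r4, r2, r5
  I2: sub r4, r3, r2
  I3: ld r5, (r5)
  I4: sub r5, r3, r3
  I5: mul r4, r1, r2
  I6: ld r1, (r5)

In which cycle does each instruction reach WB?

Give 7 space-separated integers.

I0 sub r3 <- r2,r1: IF@1 ID@2 stall=0 (-) EX@3 MEM@4 WB@5
I1 mul r4 <- r2,r5: IF@2 ID@3 stall=0 (-) EX@4 MEM@5 WB@6
I2 sub r4 <- r3,r2: IF@3 ID@4 stall=1 (RAW on I0.r3 (WB@5)) EX@6 MEM@7 WB@8
I3 ld r5 <- r5: IF@4 ID@6 stall=0 (-) EX@7 MEM@8 WB@9
I4 sub r5 <- r3,r3: IF@6 ID@7 stall=0 (-) EX@8 MEM@9 WB@10
I5 mul r4 <- r1,r2: IF@7 ID@8 stall=0 (-) EX@9 MEM@10 WB@11
I6 ld r1 <- r5: IF@8 ID@9 stall=1 (RAW on I4.r5 (WB@10)) EX@11 MEM@12 WB@13

Answer: 5 6 8 9 10 11 13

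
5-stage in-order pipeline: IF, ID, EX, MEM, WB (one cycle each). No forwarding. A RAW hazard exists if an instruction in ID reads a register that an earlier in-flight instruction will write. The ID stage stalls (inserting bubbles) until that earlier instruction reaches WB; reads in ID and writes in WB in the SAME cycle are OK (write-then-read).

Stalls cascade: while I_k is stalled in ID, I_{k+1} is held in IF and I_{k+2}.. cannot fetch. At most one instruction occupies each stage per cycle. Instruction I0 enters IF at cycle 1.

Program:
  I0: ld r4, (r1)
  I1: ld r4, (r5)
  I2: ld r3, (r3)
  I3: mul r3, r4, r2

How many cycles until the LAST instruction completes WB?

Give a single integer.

I0 ld r4 <- r1: IF@1 ID@2 stall=0 (-) EX@3 MEM@4 WB@5
I1 ld r4 <- r5: IF@2 ID@3 stall=0 (-) EX@4 MEM@5 WB@6
I2 ld r3 <- r3: IF@3 ID@4 stall=0 (-) EX@5 MEM@6 WB@7
I3 mul r3 <- r4,r2: IF@4 ID@5 stall=1 (RAW on I1.r4 (WB@6)) EX@7 MEM@8 WB@9

Answer: 9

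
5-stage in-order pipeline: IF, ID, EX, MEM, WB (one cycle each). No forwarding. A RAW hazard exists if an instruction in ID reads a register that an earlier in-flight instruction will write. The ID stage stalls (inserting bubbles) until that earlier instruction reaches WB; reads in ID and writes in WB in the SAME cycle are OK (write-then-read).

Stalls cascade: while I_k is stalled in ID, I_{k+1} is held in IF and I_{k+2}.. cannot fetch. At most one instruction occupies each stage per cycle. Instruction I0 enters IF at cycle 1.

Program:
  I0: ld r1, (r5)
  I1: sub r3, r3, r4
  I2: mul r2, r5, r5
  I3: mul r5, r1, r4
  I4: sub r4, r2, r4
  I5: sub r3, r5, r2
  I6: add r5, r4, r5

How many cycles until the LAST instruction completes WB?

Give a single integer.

I0 ld r1 <- r5: IF@1 ID@2 stall=0 (-) EX@3 MEM@4 WB@5
I1 sub r3 <- r3,r4: IF@2 ID@3 stall=0 (-) EX@4 MEM@5 WB@6
I2 mul r2 <- r5,r5: IF@3 ID@4 stall=0 (-) EX@5 MEM@6 WB@7
I3 mul r5 <- r1,r4: IF@4 ID@5 stall=0 (-) EX@6 MEM@7 WB@8
I4 sub r4 <- r2,r4: IF@5 ID@6 stall=1 (RAW on I2.r2 (WB@7)) EX@8 MEM@9 WB@10
I5 sub r3 <- r5,r2: IF@6 ID@8 stall=0 (-) EX@9 MEM@10 WB@11
I6 add r5 <- r4,r5: IF@8 ID@9 stall=1 (RAW on I4.r4 (WB@10)) EX@11 MEM@12 WB@13

Answer: 13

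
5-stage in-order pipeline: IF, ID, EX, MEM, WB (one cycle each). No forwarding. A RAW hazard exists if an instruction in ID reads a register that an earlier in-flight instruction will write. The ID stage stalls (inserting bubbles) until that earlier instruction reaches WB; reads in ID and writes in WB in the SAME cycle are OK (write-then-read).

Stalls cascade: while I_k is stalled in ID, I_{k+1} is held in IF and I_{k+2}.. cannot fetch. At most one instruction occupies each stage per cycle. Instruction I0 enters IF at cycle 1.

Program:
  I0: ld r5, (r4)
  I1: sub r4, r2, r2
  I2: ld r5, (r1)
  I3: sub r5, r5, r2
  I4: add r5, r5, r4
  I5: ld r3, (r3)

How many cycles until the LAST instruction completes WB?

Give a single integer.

I0 ld r5 <- r4: IF@1 ID@2 stall=0 (-) EX@3 MEM@4 WB@5
I1 sub r4 <- r2,r2: IF@2 ID@3 stall=0 (-) EX@4 MEM@5 WB@6
I2 ld r5 <- r1: IF@3 ID@4 stall=0 (-) EX@5 MEM@6 WB@7
I3 sub r5 <- r5,r2: IF@4 ID@5 stall=2 (RAW on I2.r5 (WB@7)) EX@8 MEM@9 WB@10
I4 add r5 <- r5,r4: IF@5 ID@8 stall=2 (RAW on I3.r5 (WB@10)) EX@11 MEM@12 WB@13
I5 ld r3 <- r3: IF@8 ID@11 stall=0 (-) EX@12 MEM@13 WB@14

Answer: 14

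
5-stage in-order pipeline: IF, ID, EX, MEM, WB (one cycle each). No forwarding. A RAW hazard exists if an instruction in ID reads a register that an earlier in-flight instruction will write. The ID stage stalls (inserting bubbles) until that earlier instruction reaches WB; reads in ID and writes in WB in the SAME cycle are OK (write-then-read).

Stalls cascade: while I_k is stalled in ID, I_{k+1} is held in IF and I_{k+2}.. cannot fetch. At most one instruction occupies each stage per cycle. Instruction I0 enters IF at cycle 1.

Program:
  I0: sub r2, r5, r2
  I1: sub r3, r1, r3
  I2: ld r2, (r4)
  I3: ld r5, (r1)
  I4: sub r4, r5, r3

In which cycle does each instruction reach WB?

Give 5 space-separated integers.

Answer: 5 6 7 8 11

Derivation:
I0 sub r2 <- r5,r2: IF@1 ID@2 stall=0 (-) EX@3 MEM@4 WB@5
I1 sub r3 <- r1,r3: IF@2 ID@3 stall=0 (-) EX@4 MEM@5 WB@6
I2 ld r2 <- r4: IF@3 ID@4 stall=0 (-) EX@5 MEM@6 WB@7
I3 ld r5 <- r1: IF@4 ID@5 stall=0 (-) EX@6 MEM@7 WB@8
I4 sub r4 <- r5,r3: IF@5 ID@6 stall=2 (RAW on I3.r5 (WB@8)) EX@9 MEM@10 WB@11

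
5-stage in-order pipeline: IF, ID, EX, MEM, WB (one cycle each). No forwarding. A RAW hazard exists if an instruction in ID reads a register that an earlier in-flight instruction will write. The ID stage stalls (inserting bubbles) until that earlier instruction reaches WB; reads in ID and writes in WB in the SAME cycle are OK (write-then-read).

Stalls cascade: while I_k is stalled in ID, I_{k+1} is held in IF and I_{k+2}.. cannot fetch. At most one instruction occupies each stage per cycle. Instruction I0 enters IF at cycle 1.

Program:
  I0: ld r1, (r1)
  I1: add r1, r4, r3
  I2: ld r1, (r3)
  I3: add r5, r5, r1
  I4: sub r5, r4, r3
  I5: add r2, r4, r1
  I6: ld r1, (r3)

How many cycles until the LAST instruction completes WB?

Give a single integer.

I0 ld r1 <- r1: IF@1 ID@2 stall=0 (-) EX@3 MEM@4 WB@5
I1 add r1 <- r4,r3: IF@2 ID@3 stall=0 (-) EX@4 MEM@5 WB@6
I2 ld r1 <- r3: IF@3 ID@4 stall=0 (-) EX@5 MEM@6 WB@7
I3 add r5 <- r5,r1: IF@4 ID@5 stall=2 (RAW on I2.r1 (WB@7)) EX@8 MEM@9 WB@10
I4 sub r5 <- r4,r3: IF@5 ID@8 stall=0 (-) EX@9 MEM@10 WB@11
I5 add r2 <- r4,r1: IF@8 ID@9 stall=0 (-) EX@10 MEM@11 WB@12
I6 ld r1 <- r3: IF@9 ID@10 stall=0 (-) EX@11 MEM@12 WB@13

Answer: 13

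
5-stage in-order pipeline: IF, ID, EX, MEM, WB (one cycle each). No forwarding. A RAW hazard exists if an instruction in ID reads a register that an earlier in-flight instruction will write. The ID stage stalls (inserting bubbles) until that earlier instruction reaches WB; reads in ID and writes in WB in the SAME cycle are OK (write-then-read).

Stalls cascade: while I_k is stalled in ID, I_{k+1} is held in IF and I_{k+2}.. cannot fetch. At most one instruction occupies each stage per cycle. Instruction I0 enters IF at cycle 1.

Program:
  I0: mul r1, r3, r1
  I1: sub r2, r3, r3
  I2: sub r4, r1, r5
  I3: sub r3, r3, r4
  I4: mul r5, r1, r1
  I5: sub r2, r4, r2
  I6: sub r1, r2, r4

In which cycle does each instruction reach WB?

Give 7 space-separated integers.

I0 mul r1 <- r3,r1: IF@1 ID@2 stall=0 (-) EX@3 MEM@4 WB@5
I1 sub r2 <- r3,r3: IF@2 ID@3 stall=0 (-) EX@4 MEM@5 WB@6
I2 sub r4 <- r1,r5: IF@3 ID@4 stall=1 (RAW on I0.r1 (WB@5)) EX@6 MEM@7 WB@8
I3 sub r3 <- r3,r4: IF@4 ID@6 stall=2 (RAW on I2.r4 (WB@8)) EX@9 MEM@10 WB@11
I4 mul r5 <- r1,r1: IF@6 ID@9 stall=0 (-) EX@10 MEM@11 WB@12
I5 sub r2 <- r4,r2: IF@9 ID@10 stall=0 (-) EX@11 MEM@12 WB@13
I6 sub r1 <- r2,r4: IF@10 ID@11 stall=2 (RAW on I5.r2 (WB@13)) EX@14 MEM@15 WB@16

Answer: 5 6 8 11 12 13 16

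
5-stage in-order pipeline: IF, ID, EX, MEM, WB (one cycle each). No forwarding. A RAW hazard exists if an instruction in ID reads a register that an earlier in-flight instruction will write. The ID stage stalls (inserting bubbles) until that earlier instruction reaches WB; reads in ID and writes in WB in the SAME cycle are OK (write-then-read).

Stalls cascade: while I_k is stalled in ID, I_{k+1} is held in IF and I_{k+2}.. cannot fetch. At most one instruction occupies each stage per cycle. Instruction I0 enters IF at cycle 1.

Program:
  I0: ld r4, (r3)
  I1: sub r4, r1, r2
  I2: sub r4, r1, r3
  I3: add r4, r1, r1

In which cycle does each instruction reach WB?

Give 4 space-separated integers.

I0 ld r4 <- r3: IF@1 ID@2 stall=0 (-) EX@3 MEM@4 WB@5
I1 sub r4 <- r1,r2: IF@2 ID@3 stall=0 (-) EX@4 MEM@5 WB@6
I2 sub r4 <- r1,r3: IF@3 ID@4 stall=0 (-) EX@5 MEM@6 WB@7
I3 add r4 <- r1,r1: IF@4 ID@5 stall=0 (-) EX@6 MEM@7 WB@8

Answer: 5 6 7 8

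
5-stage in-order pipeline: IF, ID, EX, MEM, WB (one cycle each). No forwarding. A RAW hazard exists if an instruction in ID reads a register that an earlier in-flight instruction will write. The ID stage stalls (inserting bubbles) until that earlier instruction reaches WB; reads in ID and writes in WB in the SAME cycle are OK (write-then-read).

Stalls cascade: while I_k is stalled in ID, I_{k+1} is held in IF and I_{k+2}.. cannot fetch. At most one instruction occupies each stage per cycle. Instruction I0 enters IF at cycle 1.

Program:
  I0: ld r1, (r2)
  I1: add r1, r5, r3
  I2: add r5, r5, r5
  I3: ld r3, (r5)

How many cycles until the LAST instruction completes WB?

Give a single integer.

I0 ld r1 <- r2: IF@1 ID@2 stall=0 (-) EX@3 MEM@4 WB@5
I1 add r1 <- r5,r3: IF@2 ID@3 stall=0 (-) EX@4 MEM@5 WB@6
I2 add r5 <- r5,r5: IF@3 ID@4 stall=0 (-) EX@5 MEM@6 WB@7
I3 ld r3 <- r5: IF@4 ID@5 stall=2 (RAW on I2.r5 (WB@7)) EX@8 MEM@9 WB@10

Answer: 10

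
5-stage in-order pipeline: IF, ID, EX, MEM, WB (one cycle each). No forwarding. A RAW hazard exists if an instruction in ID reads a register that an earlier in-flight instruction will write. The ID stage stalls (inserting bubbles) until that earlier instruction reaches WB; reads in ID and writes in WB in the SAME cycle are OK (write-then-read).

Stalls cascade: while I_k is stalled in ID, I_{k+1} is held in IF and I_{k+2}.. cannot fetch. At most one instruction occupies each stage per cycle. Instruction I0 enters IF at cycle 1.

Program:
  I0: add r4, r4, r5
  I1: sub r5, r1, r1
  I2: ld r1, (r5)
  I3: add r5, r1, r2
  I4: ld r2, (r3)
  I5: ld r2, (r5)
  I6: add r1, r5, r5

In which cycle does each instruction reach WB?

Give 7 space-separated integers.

Answer: 5 6 9 12 13 15 16

Derivation:
I0 add r4 <- r4,r5: IF@1 ID@2 stall=0 (-) EX@3 MEM@4 WB@5
I1 sub r5 <- r1,r1: IF@2 ID@3 stall=0 (-) EX@4 MEM@5 WB@6
I2 ld r1 <- r5: IF@3 ID@4 stall=2 (RAW on I1.r5 (WB@6)) EX@7 MEM@8 WB@9
I3 add r5 <- r1,r2: IF@4 ID@7 stall=2 (RAW on I2.r1 (WB@9)) EX@10 MEM@11 WB@12
I4 ld r2 <- r3: IF@7 ID@10 stall=0 (-) EX@11 MEM@12 WB@13
I5 ld r2 <- r5: IF@10 ID@11 stall=1 (RAW on I3.r5 (WB@12)) EX@13 MEM@14 WB@15
I6 add r1 <- r5,r5: IF@11 ID@13 stall=0 (-) EX@14 MEM@15 WB@16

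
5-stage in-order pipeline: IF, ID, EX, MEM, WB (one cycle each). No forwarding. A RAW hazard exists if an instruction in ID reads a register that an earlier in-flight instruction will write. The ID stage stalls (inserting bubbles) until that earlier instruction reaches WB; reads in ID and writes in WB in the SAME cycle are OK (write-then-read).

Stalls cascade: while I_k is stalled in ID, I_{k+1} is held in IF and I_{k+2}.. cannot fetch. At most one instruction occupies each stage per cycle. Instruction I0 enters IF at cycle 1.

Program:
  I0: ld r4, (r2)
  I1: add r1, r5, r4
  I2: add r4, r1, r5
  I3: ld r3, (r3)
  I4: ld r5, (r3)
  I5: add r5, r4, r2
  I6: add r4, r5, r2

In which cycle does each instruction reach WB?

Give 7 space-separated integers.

I0 ld r4 <- r2: IF@1 ID@2 stall=0 (-) EX@3 MEM@4 WB@5
I1 add r1 <- r5,r4: IF@2 ID@3 stall=2 (RAW on I0.r4 (WB@5)) EX@6 MEM@7 WB@8
I2 add r4 <- r1,r5: IF@3 ID@6 stall=2 (RAW on I1.r1 (WB@8)) EX@9 MEM@10 WB@11
I3 ld r3 <- r3: IF@6 ID@9 stall=0 (-) EX@10 MEM@11 WB@12
I4 ld r5 <- r3: IF@9 ID@10 stall=2 (RAW on I3.r3 (WB@12)) EX@13 MEM@14 WB@15
I5 add r5 <- r4,r2: IF@10 ID@13 stall=0 (-) EX@14 MEM@15 WB@16
I6 add r4 <- r5,r2: IF@13 ID@14 stall=2 (RAW on I5.r5 (WB@16)) EX@17 MEM@18 WB@19

Answer: 5 8 11 12 15 16 19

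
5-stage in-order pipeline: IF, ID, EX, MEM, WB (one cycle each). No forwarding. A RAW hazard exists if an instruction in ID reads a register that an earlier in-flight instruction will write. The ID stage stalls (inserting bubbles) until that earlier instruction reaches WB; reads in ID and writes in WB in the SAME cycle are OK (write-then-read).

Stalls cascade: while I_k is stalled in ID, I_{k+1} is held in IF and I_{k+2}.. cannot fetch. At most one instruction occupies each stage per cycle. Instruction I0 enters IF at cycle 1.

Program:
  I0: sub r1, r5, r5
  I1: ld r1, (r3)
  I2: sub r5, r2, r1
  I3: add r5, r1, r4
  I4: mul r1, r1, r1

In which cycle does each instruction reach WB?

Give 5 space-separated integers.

I0 sub r1 <- r5,r5: IF@1 ID@2 stall=0 (-) EX@3 MEM@4 WB@5
I1 ld r1 <- r3: IF@2 ID@3 stall=0 (-) EX@4 MEM@5 WB@6
I2 sub r5 <- r2,r1: IF@3 ID@4 stall=2 (RAW on I1.r1 (WB@6)) EX@7 MEM@8 WB@9
I3 add r5 <- r1,r4: IF@4 ID@7 stall=0 (-) EX@8 MEM@9 WB@10
I4 mul r1 <- r1,r1: IF@7 ID@8 stall=0 (-) EX@9 MEM@10 WB@11

Answer: 5 6 9 10 11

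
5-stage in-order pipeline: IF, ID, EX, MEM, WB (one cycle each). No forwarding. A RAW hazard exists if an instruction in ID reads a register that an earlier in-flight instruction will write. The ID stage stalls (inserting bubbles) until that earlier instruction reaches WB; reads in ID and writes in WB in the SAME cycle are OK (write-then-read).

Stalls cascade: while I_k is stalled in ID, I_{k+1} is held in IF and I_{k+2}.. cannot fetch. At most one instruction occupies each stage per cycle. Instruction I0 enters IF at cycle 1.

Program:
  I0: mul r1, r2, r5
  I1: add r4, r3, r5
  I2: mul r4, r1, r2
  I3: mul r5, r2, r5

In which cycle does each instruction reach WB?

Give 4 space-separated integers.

I0 mul r1 <- r2,r5: IF@1 ID@2 stall=0 (-) EX@3 MEM@4 WB@5
I1 add r4 <- r3,r5: IF@2 ID@3 stall=0 (-) EX@4 MEM@5 WB@6
I2 mul r4 <- r1,r2: IF@3 ID@4 stall=1 (RAW on I0.r1 (WB@5)) EX@6 MEM@7 WB@8
I3 mul r5 <- r2,r5: IF@4 ID@6 stall=0 (-) EX@7 MEM@8 WB@9

Answer: 5 6 8 9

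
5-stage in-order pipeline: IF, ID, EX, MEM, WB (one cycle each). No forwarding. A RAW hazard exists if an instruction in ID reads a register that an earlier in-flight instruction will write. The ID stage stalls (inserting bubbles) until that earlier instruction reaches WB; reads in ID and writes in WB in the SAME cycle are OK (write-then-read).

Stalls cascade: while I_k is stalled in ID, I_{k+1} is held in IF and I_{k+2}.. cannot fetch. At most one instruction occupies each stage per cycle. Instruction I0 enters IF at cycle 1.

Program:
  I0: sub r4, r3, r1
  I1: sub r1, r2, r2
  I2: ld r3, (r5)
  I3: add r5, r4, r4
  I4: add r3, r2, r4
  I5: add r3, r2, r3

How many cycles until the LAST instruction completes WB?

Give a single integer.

I0 sub r4 <- r3,r1: IF@1 ID@2 stall=0 (-) EX@3 MEM@4 WB@5
I1 sub r1 <- r2,r2: IF@2 ID@3 stall=0 (-) EX@4 MEM@5 WB@6
I2 ld r3 <- r5: IF@3 ID@4 stall=0 (-) EX@5 MEM@6 WB@7
I3 add r5 <- r4,r4: IF@4 ID@5 stall=0 (-) EX@6 MEM@7 WB@8
I4 add r3 <- r2,r4: IF@5 ID@6 stall=0 (-) EX@7 MEM@8 WB@9
I5 add r3 <- r2,r3: IF@6 ID@7 stall=2 (RAW on I4.r3 (WB@9)) EX@10 MEM@11 WB@12

Answer: 12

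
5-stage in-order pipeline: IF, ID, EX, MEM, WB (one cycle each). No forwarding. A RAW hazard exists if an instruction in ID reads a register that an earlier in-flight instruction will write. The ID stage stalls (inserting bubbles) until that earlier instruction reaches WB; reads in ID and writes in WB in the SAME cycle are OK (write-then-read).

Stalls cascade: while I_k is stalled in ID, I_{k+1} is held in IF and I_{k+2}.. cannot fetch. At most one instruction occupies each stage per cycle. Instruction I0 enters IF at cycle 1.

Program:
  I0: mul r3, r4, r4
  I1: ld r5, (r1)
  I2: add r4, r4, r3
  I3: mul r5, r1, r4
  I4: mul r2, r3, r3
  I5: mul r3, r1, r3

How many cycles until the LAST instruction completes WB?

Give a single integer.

Answer: 13

Derivation:
I0 mul r3 <- r4,r4: IF@1 ID@2 stall=0 (-) EX@3 MEM@4 WB@5
I1 ld r5 <- r1: IF@2 ID@3 stall=0 (-) EX@4 MEM@5 WB@6
I2 add r4 <- r4,r3: IF@3 ID@4 stall=1 (RAW on I0.r3 (WB@5)) EX@6 MEM@7 WB@8
I3 mul r5 <- r1,r4: IF@4 ID@6 stall=2 (RAW on I2.r4 (WB@8)) EX@9 MEM@10 WB@11
I4 mul r2 <- r3,r3: IF@6 ID@9 stall=0 (-) EX@10 MEM@11 WB@12
I5 mul r3 <- r1,r3: IF@9 ID@10 stall=0 (-) EX@11 MEM@12 WB@13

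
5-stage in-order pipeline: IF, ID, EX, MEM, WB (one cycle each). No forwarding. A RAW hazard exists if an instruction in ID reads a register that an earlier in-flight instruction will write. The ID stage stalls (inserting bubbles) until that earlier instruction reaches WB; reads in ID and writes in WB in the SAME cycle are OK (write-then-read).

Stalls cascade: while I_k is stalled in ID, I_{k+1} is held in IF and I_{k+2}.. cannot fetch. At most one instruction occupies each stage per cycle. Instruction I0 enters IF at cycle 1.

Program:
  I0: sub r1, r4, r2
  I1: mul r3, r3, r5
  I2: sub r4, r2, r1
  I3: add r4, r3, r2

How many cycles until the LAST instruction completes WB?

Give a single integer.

Answer: 9

Derivation:
I0 sub r1 <- r4,r2: IF@1 ID@2 stall=0 (-) EX@3 MEM@4 WB@5
I1 mul r3 <- r3,r5: IF@2 ID@3 stall=0 (-) EX@4 MEM@5 WB@6
I2 sub r4 <- r2,r1: IF@3 ID@4 stall=1 (RAW on I0.r1 (WB@5)) EX@6 MEM@7 WB@8
I3 add r4 <- r3,r2: IF@4 ID@6 stall=0 (-) EX@7 MEM@8 WB@9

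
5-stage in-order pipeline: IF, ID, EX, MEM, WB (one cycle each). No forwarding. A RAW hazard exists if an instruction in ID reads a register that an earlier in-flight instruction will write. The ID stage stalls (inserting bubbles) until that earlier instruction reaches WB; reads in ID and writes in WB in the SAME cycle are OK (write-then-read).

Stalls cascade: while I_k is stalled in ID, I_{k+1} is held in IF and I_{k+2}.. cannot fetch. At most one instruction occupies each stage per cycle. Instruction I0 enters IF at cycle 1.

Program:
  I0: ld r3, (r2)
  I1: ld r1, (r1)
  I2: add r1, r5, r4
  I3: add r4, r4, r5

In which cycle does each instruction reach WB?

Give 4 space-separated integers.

Answer: 5 6 7 8

Derivation:
I0 ld r3 <- r2: IF@1 ID@2 stall=0 (-) EX@3 MEM@4 WB@5
I1 ld r1 <- r1: IF@2 ID@3 stall=0 (-) EX@4 MEM@5 WB@6
I2 add r1 <- r5,r4: IF@3 ID@4 stall=0 (-) EX@5 MEM@6 WB@7
I3 add r4 <- r4,r5: IF@4 ID@5 stall=0 (-) EX@6 MEM@7 WB@8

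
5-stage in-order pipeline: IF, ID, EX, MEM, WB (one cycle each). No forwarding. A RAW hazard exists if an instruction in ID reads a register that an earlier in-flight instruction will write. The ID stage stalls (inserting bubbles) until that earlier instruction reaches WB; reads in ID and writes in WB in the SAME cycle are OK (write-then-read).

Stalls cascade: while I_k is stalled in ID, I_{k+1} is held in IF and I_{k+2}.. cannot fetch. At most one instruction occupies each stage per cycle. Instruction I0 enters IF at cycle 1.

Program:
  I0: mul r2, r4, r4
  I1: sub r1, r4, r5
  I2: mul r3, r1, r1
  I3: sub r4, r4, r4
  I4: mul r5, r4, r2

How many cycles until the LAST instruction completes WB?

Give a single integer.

I0 mul r2 <- r4,r4: IF@1 ID@2 stall=0 (-) EX@3 MEM@4 WB@5
I1 sub r1 <- r4,r5: IF@2 ID@3 stall=0 (-) EX@4 MEM@5 WB@6
I2 mul r3 <- r1,r1: IF@3 ID@4 stall=2 (RAW on I1.r1 (WB@6)) EX@7 MEM@8 WB@9
I3 sub r4 <- r4,r4: IF@4 ID@7 stall=0 (-) EX@8 MEM@9 WB@10
I4 mul r5 <- r4,r2: IF@7 ID@8 stall=2 (RAW on I3.r4 (WB@10)) EX@11 MEM@12 WB@13

Answer: 13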